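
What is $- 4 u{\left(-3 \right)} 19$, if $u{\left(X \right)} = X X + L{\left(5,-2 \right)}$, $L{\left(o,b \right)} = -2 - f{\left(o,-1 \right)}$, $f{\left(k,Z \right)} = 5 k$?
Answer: $1368$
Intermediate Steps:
$L{\left(o,b \right)} = -2 - 5 o$
$u{\left(X \right)} = -27 + X^{2}$ ($u{\left(X \right)} = X X - 27 = X^{2} - 27 = -27 + X^{2}$)
$- 4 u{\left(-3 \right)} 19 = - 4 \left(-27 + \left(-3\right)^{2}\right) 19 = - 4 \left(-27 + 9\right) 19 = \left(-4\right) \left(-18\right) 19 = 72 \cdot 19 = 1368$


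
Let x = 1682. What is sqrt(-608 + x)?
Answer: sqrt(1074) ≈ 32.772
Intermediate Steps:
sqrt(-608 + x) = sqrt(-608 + 1682) = sqrt(1074)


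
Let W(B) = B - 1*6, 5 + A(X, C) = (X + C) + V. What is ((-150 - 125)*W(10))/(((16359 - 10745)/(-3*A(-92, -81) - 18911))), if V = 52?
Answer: 10193150/2807 ≈ 3631.3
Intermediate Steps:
A(X, C) = 47 + C + X (A(X, C) = -5 + ((X + C) + 52) = -5 + ((C + X) + 52) = -5 + (52 + C + X) = 47 + C + X)
W(B) = -6 + B (W(B) = B - 6 = -6 + B)
((-150 - 125)*W(10))/(((16359 - 10745)/(-3*A(-92, -81) - 18911))) = ((-150 - 125)*(-6 + 10))/(((16359 - 10745)/(-3*(47 - 81 - 92) - 18911))) = (-275*4)/((5614/(-3*(-126) - 18911))) = -1100/(5614/(378 - 18911)) = -1100/(5614/(-18533)) = -1100/(5614*(-1/18533)) = -1100/(-5614/18533) = -1100*(-18533/5614) = 10193150/2807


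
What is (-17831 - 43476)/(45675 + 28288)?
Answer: -61307/73963 ≈ -0.82889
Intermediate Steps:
(-17831 - 43476)/(45675 + 28288) = -61307/73963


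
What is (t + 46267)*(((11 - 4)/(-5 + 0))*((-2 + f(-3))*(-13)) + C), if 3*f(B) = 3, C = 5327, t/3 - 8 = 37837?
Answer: 4241784288/5 ≈ 8.4836e+8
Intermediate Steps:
t = 113535 (t = 24 + 3*37837 = 24 + 113511 = 113535)
f(B) = 1 (f(B) = (⅓)*3 = 1)
(t + 46267)*(((11 - 4)/(-5 + 0))*((-2 + f(-3))*(-13)) + C) = (113535 + 46267)*(((11 - 4)/(-5 + 0))*((-2 + 1)*(-13)) + 5327) = 159802*((7/(-5))*(-1*(-13)) + 5327) = 159802*((7*(-⅕))*13 + 5327) = 159802*(-7/5*13 + 5327) = 159802*(-91/5 + 5327) = 159802*(26544/5) = 4241784288/5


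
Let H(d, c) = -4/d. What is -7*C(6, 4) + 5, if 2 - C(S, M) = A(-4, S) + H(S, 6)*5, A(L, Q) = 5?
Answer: 8/3 ≈ 2.6667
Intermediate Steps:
C(S, M) = -3 + 20/S (C(S, M) = 2 - (5 - 4/S*5) = 2 - (5 - 20/S) = 2 + (-5 + 20/S) = -3 + 20/S)
-7*C(6, 4) + 5 = -7*(-3 + 20/6) + 5 = -7*(-3 + 20*(⅙)) + 5 = -7*(-3 + 10/3) + 5 = -7*⅓ + 5 = -7/3 + 5 = 8/3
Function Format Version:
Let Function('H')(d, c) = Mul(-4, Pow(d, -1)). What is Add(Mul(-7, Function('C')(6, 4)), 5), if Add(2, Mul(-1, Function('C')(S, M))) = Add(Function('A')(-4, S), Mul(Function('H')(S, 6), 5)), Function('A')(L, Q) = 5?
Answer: Rational(8, 3) ≈ 2.6667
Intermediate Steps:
Function('C')(S, M) = Add(-3, Mul(20, Pow(S, -1))) (Function('C')(S, M) = Add(2, Mul(-1, Add(5, Mul(Mul(-4, Pow(S, -1)), 5)))) = Add(2, Mul(-1, Add(5, Mul(-20, Pow(S, -1))))) = Add(2, Add(-5, Mul(20, Pow(S, -1)))) = Add(-3, Mul(20, Pow(S, -1))))
Add(Mul(-7, Function('C')(6, 4)), 5) = Add(Mul(-7, Add(-3, Mul(20, Pow(6, -1)))), 5) = Add(Mul(-7, Add(-3, Mul(20, Rational(1, 6)))), 5) = Add(Mul(-7, Add(-3, Rational(10, 3))), 5) = Add(Mul(-7, Rational(1, 3)), 5) = Add(Rational(-7, 3), 5) = Rational(8, 3)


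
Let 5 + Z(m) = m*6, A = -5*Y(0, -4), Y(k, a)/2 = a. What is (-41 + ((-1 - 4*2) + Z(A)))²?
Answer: 34225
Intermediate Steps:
Y(k, a) = 2*a
A = 40 (A = -10*(-4) = -5*(-8) = 40)
Z(m) = -5 + 6*m (Z(m) = -5 + m*6 = -5 + 6*m)
(-41 + ((-1 - 4*2) + Z(A)))² = (-41 + ((-1 - 4*2) + (-5 + 6*40)))² = (-41 + ((-1 - 8) + (-5 + 240)))² = (-41 + (-9 + 235))² = (-41 + 226)² = 185² = 34225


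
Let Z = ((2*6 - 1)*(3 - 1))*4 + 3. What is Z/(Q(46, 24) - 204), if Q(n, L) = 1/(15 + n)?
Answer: -5551/12443 ≈ -0.44611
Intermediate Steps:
Z = 91 (Z = ((12 - 1)*2)*4 + 3 = (11*2)*4 + 3 = 22*4 + 3 = 88 + 3 = 91)
Z/(Q(46, 24) - 204) = 91/(1/(15 + 46) - 204) = 91/(1/61 - 204) = 91/(-12443/61) = 91*(-61/12443) = -5551/12443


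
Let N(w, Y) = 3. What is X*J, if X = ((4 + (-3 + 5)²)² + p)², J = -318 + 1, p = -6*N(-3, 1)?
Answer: -670772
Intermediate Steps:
p = -18 (p = -6*3 = -18)
J = -317
X = 2116 (X = ((4 + (-3 + 5)²)² - 18)² = ((4 + 2²)² - 18)² = ((4 + 4)² - 18)² = (8² - 18)² = (64 - 18)² = 46² = 2116)
X*J = 2116*(-317) = -670772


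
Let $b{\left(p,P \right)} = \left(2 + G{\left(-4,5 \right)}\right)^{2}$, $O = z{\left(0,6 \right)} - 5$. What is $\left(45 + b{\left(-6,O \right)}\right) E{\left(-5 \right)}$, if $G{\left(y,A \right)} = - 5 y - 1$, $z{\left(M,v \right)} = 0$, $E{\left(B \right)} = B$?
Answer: $-2430$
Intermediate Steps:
$G{\left(y,A \right)} = -1 - 5 y$
$O = -5$ ($O = 0 - 5 = -5$)
$b{\left(p,P \right)} = 441$ ($b{\left(p,P \right)} = \left(2 - -19\right)^{2} = \left(2 + \left(-1 + 20\right)\right)^{2} = \left(2 + 19\right)^{2} = 21^{2} = 441$)
$\left(45 + b{\left(-6,O \right)}\right) E{\left(-5 \right)} = \left(45 + 441\right) \left(-5\right) = 486 \left(-5\right) = -2430$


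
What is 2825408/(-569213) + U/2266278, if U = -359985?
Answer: -2202689377743/429998299738 ≈ -5.1226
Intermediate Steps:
2825408/(-569213) + U/2266278 = 2825408/(-569213) - 359985/2266278 = 2825408*(-1/569213) - 359985*1/2266278 = -2825408/569213 - 119995/755426 = -2202689377743/429998299738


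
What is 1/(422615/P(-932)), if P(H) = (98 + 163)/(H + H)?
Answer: -261/787754360 ≈ -3.3132e-7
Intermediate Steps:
P(H) = 261/(2*H) (P(H) = 261/((2*H)) = 261*(1/(2*H)) = 261/(2*H))
1/(422615/P(-932)) = 1/(422615/(((261/2)/(-932)))) = 1/(422615/(((261/2)*(-1/932)))) = 1/(422615/(-261/1864)) = 1/(422615*(-1864/261)) = 1/(-787754360/261) = -261/787754360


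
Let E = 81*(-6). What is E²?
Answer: 236196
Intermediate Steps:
E = -486
E² = (-486)² = 236196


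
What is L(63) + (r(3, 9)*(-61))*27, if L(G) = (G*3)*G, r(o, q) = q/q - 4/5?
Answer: 57888/5 ≈ 11578.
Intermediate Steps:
r(o, q) = ⅕ (r(o, q) = 1 - 4*⅕ = 1 - ⅘ = ⅕)
L(G) = 3*G² (L(G) = (3*G)*G = 3*G²)
L(63) + (r(3, 9)*(-61))*27 = 3*63² + ((⅕)*(-61))*27 = 3*3969 - 61/5*27 = 11907 - 1647/5 = 57888/5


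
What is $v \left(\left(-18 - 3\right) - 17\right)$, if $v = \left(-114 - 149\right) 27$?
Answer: $269838$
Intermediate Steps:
$v = -7101$ ($v = \left(-263\right) 27 = -7101$)
$v \left(\left(-18 - 3\right) - 17\right) = - 7101 \left(\left(-18 - 3\right) - 17\right) = - 7101 \left(-21 - 17\right) = \left(-7101\right) \left(-38\right) = 269838$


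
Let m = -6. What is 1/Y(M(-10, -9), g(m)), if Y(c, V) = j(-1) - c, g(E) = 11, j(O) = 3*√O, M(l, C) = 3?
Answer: -⅙ - I/6 ≈ -0.16667 - 0.16667*I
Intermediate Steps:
Y(c, V) = -c + 3*I (Y(c, V) = 3*√(-1) - c = 3*I - c = -c + 3*I)
1/Y(M(-10, -9), g(m)) = 1/(-1*3 + 3*I) = 1/(-3 + 3*I) = (-3 - 3*I)/18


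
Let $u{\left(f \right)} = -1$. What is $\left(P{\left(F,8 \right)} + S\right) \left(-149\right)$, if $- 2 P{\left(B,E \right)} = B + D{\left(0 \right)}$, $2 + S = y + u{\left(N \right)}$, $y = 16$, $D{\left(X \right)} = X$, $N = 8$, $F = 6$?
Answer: $-1490$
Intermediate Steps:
$S = 13$ ($S = -2 + \left(16 - 1\right) = -2 + 15 = 13$)
$P{\left(B,E \right)} = - \frac{B}{2}$ ($P{\left(B,E \right)} = - \frac{B + 0}{2} = - \frac{B}{2}$)
$\left(P{\left(F,8 \right)} + S\right) \left(-149\right) = \left(\left(- \frac{1}{2}\right) 6 + 13\right) \left(-149\right) = \left(-3 + 13\right) \left(-149\right) = 10 \left(-149\right) = -1490$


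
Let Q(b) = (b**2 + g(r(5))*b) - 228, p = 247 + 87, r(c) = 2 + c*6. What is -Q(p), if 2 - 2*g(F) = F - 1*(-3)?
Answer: -105817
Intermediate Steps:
r(c) = 2 + 6*c
p = 334
g(F) = -1/2 - F/2 (g(F) = 1 - (F - 1*(-3))/2 = 1 - (F + 3)/2 = 1 - (3 + F)/2 = 1 + (-3/2 - F/2) = -1/2 - F/2)
Q(b) = -228 + b**2 - 33*b/2 (Q(b) = (b**2 + (-1/2 - (2 + 6*5)/2)*b) - 228 = (b**2 + (-1/2 - (2 + 30)/2)*b) - 228 = (b**2 + (-1/2 - 1/2*32)*b) - 228 = (b**2 + (-1/2 - 16)*b) - 228 = (b**2 - 33*b/2) - 228 = -228 + b**2 - 33*b/2)
-Q(p) = -(-228 + 334**2 - 33/2*334) = -(-228 + 111556 - 5511) = -1*105817 = -105817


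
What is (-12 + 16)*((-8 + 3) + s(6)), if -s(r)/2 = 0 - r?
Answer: 28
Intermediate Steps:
s(r) = 2*r (s(r) = -2*(0 - r) = -(-2)*r = 2*r)
(-12 + 16)*((-8 + 3) + s(6)) = (-12 + 16)*((-8 + 3) + 2*6) = 4*(-5 + 12) = 4*7 = 28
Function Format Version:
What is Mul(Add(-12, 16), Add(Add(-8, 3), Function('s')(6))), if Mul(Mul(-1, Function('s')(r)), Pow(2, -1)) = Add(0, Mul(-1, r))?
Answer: 28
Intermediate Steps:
Function('s')(r) = Mul(2, r) (Function('s')(r) = Mul(-2, Add(0, Mul(-1, r))) = Mul(-2, Mul(-1, r)) = Mul(2, r))
Mul(Add(-12, 16), Add(Add(-8, 3), Function('s')(6))) = Mul(Add(-12, 16), Add(Add(-8, 3), Mul(2, 6))) = Mul(4, Add(-5, 12)) = Mul(4, 7) = 28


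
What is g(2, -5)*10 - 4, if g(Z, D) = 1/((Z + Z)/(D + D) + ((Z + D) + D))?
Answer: -109/21 ≈ -5.1905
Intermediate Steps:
g(Z, D) = 1/(Z + 2*D + Z/D) (g(Z, D) = 1/((2*Z)/((2*D)) + ((D + Z) + D)) = 1/((2*Z)*(1/(2*D)) + (Z + 2*D)) = 1/(Z/D + (Z + 2*D)) = 1/(Z + 2*D + Z/D))
g(2, -5)*10 - 4 = -5/(2 + 2*(-5)² - 5*2)*10 - 4 = -5/(2 + 2*25 - 10)*10 - 4 = -5/(2 + 50 - 10)*10 - 4 = -5/42*10 - 4 = -25/21 - 4 = -109/21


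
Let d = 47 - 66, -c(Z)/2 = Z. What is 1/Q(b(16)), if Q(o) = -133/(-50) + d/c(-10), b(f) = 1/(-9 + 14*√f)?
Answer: 100/171 ≈ 0.58479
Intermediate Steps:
c(Z) = -2*Z
d = -19
Q(o) = 171/100 (Q(o) = -133/(-50) - 19/((-2*(-10))) = -133*(-1/50) - 19/20 = 133/50 - 19*1/20 = 133/50 - 19/20 = 171/100)
1/Q(b(16)) = 1/(171/100) = 100/171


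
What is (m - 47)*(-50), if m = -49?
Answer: 4800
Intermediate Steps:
(m - 47)*(-50) = (-49 - 47)*(-50) = -96*(-50) = 4800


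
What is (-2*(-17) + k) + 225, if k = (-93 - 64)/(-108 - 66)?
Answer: 45223/174 ≈ 259.90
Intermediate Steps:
k = 157/174 (k = -157/(-174) = -157*(-1/174) = 157/174 ≈ 0.90230)
(-2*(-17) + k) + 225 = (-2*(-17) + 157/174) + 225 = (34 + 157/174) + 225 = 6073/174 + 225 = 45223/174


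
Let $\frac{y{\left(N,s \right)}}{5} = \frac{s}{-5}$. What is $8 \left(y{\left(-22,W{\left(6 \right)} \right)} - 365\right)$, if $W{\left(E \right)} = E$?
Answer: $-2968$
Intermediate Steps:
$y{\left(N,s \right)} = - s$ ($y{\left(N,s \right)} = 5 \frac{s}{-5} = 5 s \left(- \frac{1}{5}\right) = 5 \left(- \frac{s}{5}\right) = - s$)
$8 \left(y{\left(-22,W{\left(6 \right)} \right)} - 365\right) = 8 \left(\left(-1\right) 6 - 365\right) = 8 \left(-6 - 365\right) = 8 \left(-371\right) = -2968$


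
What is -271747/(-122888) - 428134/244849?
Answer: 13924450211/30089003912 ≈ 0.46278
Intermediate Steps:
-271747/(-122888) - 428134/244849 = -271747*(-1/122888) - 428134*1/244849 = 271747/122888 - 428134/244849 = 13924450211/30089003912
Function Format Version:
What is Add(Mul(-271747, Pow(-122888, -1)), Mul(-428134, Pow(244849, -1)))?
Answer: Rational(13924450211, 30089003912) ≈ 0.46278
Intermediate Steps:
Add(Mul(-271747, Pow(-122888, -1)), Mul(-428134, Pow(244849, -1))) = Add(Mul(-271747, Rational(-1, 122888)), Mul(-428134, Rational(1, 244849))) = Add(Rational(271747, 122888), Rational(-428134, 244849)) = Rational(13924450211, 30089003912)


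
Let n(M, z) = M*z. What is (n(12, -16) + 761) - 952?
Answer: -383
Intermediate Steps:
(n(12, -16) + 761) - 952 = (12*(-16) + 761) - 952 = (-192 + 761) - 952 = 569 - 952 = -383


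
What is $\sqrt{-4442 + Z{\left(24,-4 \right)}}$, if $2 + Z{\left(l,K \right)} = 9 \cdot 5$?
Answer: $i \sqrt{4399} \approx 66.325 i$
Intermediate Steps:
$Z{\left(l,K \right)} = 43$ ($Z{\left(l,K \right)} = -2 + 9 \cdot 5 = -2 + 45 = 43$)
$\sqrt{-4442 + Z{\left(24,-4 \right)}} = \sqrt{-4442 + 43} = \sqrt{-4399} = i \sqrt{4399}$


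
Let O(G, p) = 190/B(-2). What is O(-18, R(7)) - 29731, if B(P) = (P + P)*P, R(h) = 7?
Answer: -118829/4 ≈ -29707.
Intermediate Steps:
B(P) = 2*P² (B(P) = (2*P)*P = 2*P²)
O(G, p) = 95/4 (O(G, p) = 190/((2*(-2)²)) = 190/((2*4)) = 190/8 = 190*(⅛) = 95/4)
O(-18, R(7)) - 29731 = 95/4 - 29731 = -118829/4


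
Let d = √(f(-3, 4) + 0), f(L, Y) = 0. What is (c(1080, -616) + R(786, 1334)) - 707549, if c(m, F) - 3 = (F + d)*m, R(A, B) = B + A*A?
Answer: -753696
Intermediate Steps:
R(A, B) = B + A²
d = 0 (d = √(0 + 0) = √0 = 0)
c(m, F) = 3 + F*m (c(m, F) = 3 + (F + 0)*m = 3 + F*m)
(c(1080, -616) + R(786, 1334)) - 707549 = ((3 - 616*1080) + (1334 + 786²)) - 707549 = ((3 - 665280) + (1334 + 617796)) - 707549 = (-665277 + 619130) - 707549 = -46147 - 707549 = -753696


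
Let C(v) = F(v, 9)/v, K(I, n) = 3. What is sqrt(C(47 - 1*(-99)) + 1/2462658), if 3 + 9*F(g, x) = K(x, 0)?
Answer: sqrt(2462658)/2462658 ≈ 0.00063723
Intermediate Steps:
F(g, x) = 0 (F(g, x) = -1/3 + (1/9)*3 = -1/3 + 1/3 = 0)
C(v) = 0 (C(v) = 0/v = 0)
sqrt(C(47 - 1*(-99)) + 1/2462658) = sqrt(0 + 1/2462658) = sqrt(1/2462658) = sqrt(2462658)/2462658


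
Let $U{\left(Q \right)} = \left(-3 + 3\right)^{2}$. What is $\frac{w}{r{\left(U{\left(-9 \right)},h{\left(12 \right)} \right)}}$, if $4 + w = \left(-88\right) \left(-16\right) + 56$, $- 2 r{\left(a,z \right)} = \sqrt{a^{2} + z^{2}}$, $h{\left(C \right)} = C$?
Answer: $- \frac{730}{3} \approx -243.33$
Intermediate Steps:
$U{\left(Q \right)} = 0$ ($U{\left(Q \right)} = 0^{2} = 0$)
$r{\left(a,z \right)} = - \frac{\sqrt{a^{2} + z^{2}}}{2}$
$w = 1460$ ($w = -4 + \left(\left(-88\right) \left(-16\right) + 56\right) = -4 + \left(1408 + 56\right) = -4 + 1464 = 1460$)
$\frac{w}{r{\left(U{\left(-9 \right)},h{\left(12 \right)} \right)}} = \frac{1460}{\left(- \frac{1}{2}\right) \sqrt{0^{2} + 12^{2}}} = \frac{1460}{\left(- \frac{1}{2}\right) \sqrt{0 + 144}} = \frac{1460}{\left(- \frac{1}{2}\right) \sqrt{144}} = \frac{1460}{\left(- \frac{1}{2}\right) 12} = \frac{1460}{-6} = 1460 \left(- \frac{1}{6}\right) = - \frac{730}{3}$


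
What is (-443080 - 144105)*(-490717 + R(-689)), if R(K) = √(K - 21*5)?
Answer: 288141661645 - 587185*I*√794 ≈ 2.8814e+11 - 1.6546e+7*I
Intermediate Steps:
R(K) = √(-105 + K) (R(K) = √(K - 105) = √(-105 + K))
(-443080 - 144105)*(-490717 + R(-689)) = (-443080 - 144105)*(-490717 + √(-105 - 689)) = -587185*(-490717 + √(-794)) = -587185*(-490717 + I*√794) = 288141661645 - 587185*I*√794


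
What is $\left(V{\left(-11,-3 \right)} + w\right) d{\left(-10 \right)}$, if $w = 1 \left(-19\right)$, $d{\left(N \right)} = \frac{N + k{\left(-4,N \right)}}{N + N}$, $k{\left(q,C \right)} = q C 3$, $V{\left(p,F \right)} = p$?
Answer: $165$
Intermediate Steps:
$k{\left(q,C \right)} = 3 C q$ ($k{\left(q,C \right)} = C q 3 = 3 C q$)
$d{\left(N \right)} = - \frac{11}{2}$ ($d{\left(N \right)} = \frac{N + 3 N \left(-4\right)}{N + N} = \frac{N - 12 N}{2 N} = - 11 N \frac{1}{2 N} = - \frac{11}{2}$)
$w = -19$
$\left(V{\left(-11,-3 \right)} + w\right) d{\left(-10 \right)} = \left(-11 - 19\right) \left(- \frac{11}{2}\right) = \left(-30\right) \left(- \frac{11}{2}\right) = 165$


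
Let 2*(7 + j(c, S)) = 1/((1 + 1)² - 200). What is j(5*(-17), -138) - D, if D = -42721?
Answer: 16743887/392 ≈ 42714.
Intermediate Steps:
j(c, S) = -2745/392 (j(c, S) = -7 + 1/(2*((1 + 1)² - 200)) = -7 + 1/(2*(2² - 200)) = -7 + 1/(2*(4 - 200)) = -7 + (½)/(-196) = -7 + (½)*(-1/196) = -7 - 1/392 = -2745/392)
j(5*(-17), -138) - D = -2745/392 - 1*(-42721) = -2745/392 + 42721 = 16743887/392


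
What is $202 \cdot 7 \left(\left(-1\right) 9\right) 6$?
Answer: $-76356$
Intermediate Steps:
$202 \cdot 7 \left(\left(-1\right) 9\right) 6 = 202 \cdot 7 \left(-9\right) 6 = 202 \left(\left(-63\right) 6\right) = 202 \left(-378\right) = -76356$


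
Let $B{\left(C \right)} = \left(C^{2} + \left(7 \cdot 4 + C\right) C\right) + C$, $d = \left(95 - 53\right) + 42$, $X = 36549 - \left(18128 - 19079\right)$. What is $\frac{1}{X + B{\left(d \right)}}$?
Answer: $\frac{1}{54048} \approx 1.8502 \cdot 10^{-5}$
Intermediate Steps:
$X = 37500$ ($X = 36549 - -951 = 36549 + 951 = 37500$)
$d = 84$ ($d = 42 + 42 = 84$)
$B{\left(C \right)} = C + C^{2} + C \left(28 + C\right)$ ($B{\left(C \right)} = \left(C^{2} + \left(28 + C\right) C\right) + C = \left(C^{2} + C \left(28 + C\right)\right) + C = C + C^{2} + C \left(28 + C\right)$)
$\frac{1}{X + B{\left(d \right)}} = \frac{1}{37500 + 84 \left(29 + 2 \cdot 84\right)} = \frac{1}{37500 + 84 \left(29 + 168\right)} = \frac{1}{37500 + 84 \cdot 197} = \frac{1}{37500 + 16548} = \frac{1}{54048}$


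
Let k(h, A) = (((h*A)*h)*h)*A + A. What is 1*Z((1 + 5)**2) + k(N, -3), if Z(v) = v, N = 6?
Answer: 1977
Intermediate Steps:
k(h, A) = A + A**2*h**3 (k(h, A) = (((A*h)*h)*h)*A + A = ((A*h**2)*h)*A + A = (A*h**3)*A + A = A**2*h**3 + A = A + A**2*h**3)
1*Z((1 + 5)**2) + k(N, -3) = 1*(1 + 5)**2 - 3*(1 - 3*6**3) = 1*6**2 - 3*(1 - 3*216) = 1*36 - 3*(1 - 648) = 36 - 3*(-647) = 36 + 1941 = 1977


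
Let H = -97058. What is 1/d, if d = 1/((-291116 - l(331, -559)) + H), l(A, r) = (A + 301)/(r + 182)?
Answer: -146340966/377 ≈ -3.8817e+5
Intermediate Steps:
l(A, r) = (301 + A)/(182 + r)
d = -377/146340966 (d = 1/((-291116 - (301 + 331)/(182 - 559)) - 97058) = 1/((-291116 - 632/(-377)) - 97058) = 1/((-291116 - (-1)*632/377) - 97058) = 1/((-291116 - 1*(-632/377)) - 97058) = 1/((-291116 + 632/377) - 97058) = 1/(-109750100/377 - 97058) = 1/(-146340966/377) = -377/146340966 ≈ -2.5762e-6)
1/d = 1/(-377/146340966) = -146340966/377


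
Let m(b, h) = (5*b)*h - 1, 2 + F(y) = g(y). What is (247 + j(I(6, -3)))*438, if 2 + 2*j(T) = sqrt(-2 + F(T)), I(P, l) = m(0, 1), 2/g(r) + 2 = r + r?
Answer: 107748 + 657*I*sqrt(2)/2 ≈ 1.0775e+5 + 464.57*I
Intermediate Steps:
g(r) = 2/(-2 + 2*r) (g(r) = 2/(-2 + (r + r)) = 2/(-2 + 2*r))
F(y) = -2 + 1/(-1 + y)
m(b, h) = -1 + 5*b*h (m(b, h) = 5*b*h - 1 = -1 + 5*b*h)
I(P, l) = -1 (I(P, l) = -1 + 5*0*1 = -1 + 0 = -1)
j(T) = -1 + sqrt(-2 + (3 - 2*T)/(-1 + T))/2
(247 + j(I(6, -3)))*438 = (247 + (-1 + sqrt((5 - 4*(-1))/(-1 - 1))/2))*438 = (247 + (-1 + sqrt((5 + 4)/(-2))/2))*438 = (247 + (-1 + sqrt(-1/2*9)/2))*438 = (247 + (-1 + sqrt(-9/2)/2))*438 = (247 + (-1 + (3*I*sqrt(2)/2)/2))*438 = (247 + (-1 + 3*I*sqrt(2)/4))*438 = (246 + 3*I*sqrt(2)/4)*438 = 107748 + 657*I*sqrt(2)/2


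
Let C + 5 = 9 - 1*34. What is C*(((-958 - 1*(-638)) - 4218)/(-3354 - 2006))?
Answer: -6807/268 ≈ -25.399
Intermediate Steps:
C = -30 (C = -5 + (9 - 1*34) = -5 + (9 - 34) = -5 - 25 = -30)
C*(((-958 - 1*(-638)) - 4218)/(-3354 - 2006)) = -30*((-958 - 1*(-638)) - 4218)/(-3354 - 2006) = -30*((-958 + 638) - 4218)/(-5360) = -30*(-320 - 4218)*(-1)/5360 = -(-136140)*(-1)/5360 = -30*2269/2680 = -6807/268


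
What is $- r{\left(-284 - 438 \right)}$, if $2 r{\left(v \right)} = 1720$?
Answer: $-860$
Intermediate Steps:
$r{\left(v \right)} = 860$ ($r{\left(v \right)} = \frac{1}{2} \cdot 1720 = 860$)
$- r{\left(-284 - 438 \right)} = \left(-1\right) 860 = -860$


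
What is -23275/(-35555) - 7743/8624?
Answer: -14915753/61325264 ≈ -0.24322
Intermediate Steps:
-23275/(-35555) - 7743/8624 = -23275*(-1/35555) - 7743*1/8624 = 4655/7111 - 7743/8624 = -14915753/61325264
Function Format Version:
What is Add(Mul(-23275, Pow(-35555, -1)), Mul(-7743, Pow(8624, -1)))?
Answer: Rational(-14915753, 61325264) ≈ -0.24322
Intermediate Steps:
Add(Mul(-23275, Pow(-35555, -1)), Mul(-7743, Pow(8624, -1))) = Add(Mul(-23275, Rational(-1, 35555)), Mul(-7743, Rational(1, 8624))) = Add(Rational(4655, 7111), Rational(-7743, 8624)) = Rational(-14915753, 61325264)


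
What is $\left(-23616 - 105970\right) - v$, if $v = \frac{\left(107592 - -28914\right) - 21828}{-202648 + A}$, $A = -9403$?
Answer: $- \frac{27478726208}{212051} \approx -1.2959 \cdot 10^{5}$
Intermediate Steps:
$v = - \frac{114678}{212051}$ ($v = \frac{\left(107592 - -28914\right) - 21828}{-202648 - 9403} = \frac{\left(107592 + 28914\right) - 21828}{-212051} = \left(136506 - 21828\right) \left(- \frac{1}{212051}\right) = 114678 \left(- \frac{1}{212051}\right) = - \frac{114678}{212051} \approx -0.5408$)
$\left(-23616 - 105970\right) - v = \left(-23616 - 105970\right) - - \frac{114678}{212051} = -129586 + \frac{114678}{212051} = - \frac{27478726208}{212051}$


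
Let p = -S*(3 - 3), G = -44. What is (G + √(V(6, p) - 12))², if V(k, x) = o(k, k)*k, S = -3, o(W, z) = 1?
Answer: (44 - I*√6)² ≈ 1930.0 - 215.56*I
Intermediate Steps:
p = 0 (p = -(-3)*(3 - 3) = -(-3)*0 = -1*0 = 0)
V(k, x) = k (V(k, x) = 1*k = k)
(G + √(V(6, p) - 12))² = (-44 + √(6 - 12))² = (-44 + √(-6))² = (-44 + I*√6)²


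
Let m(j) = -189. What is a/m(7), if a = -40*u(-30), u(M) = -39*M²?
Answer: -52000/7 ≈ -7428.6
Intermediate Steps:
a = 1404000 (a = -(-1560)*(-30)² = -(-1560)*900 = -40*(-35100) = 1404000)
a/m(7) = 1404000/(-189) = 1404000*(-1/189) = -52000/7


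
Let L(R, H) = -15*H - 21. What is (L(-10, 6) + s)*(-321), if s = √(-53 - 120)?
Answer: 35631 - 321*I*√173 ≈ 35631.0 - 4222.1*I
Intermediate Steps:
L(R, H) = -21 - 15*H
s = I*√173 (s = √(-173) = I*√173 ≈ 13.153*I)
(L(-10, 6) + s)*(-321) = ((-21 - 15*6) + I*√173)*(-321) = ((-21 - 90) + I*√173)*(-321) = (-111 + I*√173)*(-321) = 35631 - 321*I*√173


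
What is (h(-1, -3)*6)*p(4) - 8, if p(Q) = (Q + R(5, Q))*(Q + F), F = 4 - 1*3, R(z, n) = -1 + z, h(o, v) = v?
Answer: -728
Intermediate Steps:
F = 1 (F = 4 - 3 = 1)
p(Q) = (1 + Q)*(4 + Q) (p(Q) = (Q + (-1 + 5))*(Q + 1) = (Q + 4)*(1 + Q) = (4 + Q)*(1 + Q) = (1 + Q)*(4 + Q))
(h(-1, -3)*6)*p(4) - 8 = (-3*6)*(4 + 4**2 + 5*4) - 8 = -18*(4 + 16 + 20) - 8 = -18*40 - 8 = -720 - 8 = -728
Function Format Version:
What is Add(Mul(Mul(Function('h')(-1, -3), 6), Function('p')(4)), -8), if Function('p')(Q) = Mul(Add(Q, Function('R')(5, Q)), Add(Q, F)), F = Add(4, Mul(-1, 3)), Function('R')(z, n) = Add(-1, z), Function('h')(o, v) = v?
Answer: -728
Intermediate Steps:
F = 1 (F = Add(4, -3) = 1)
Function('p')(Q) = Mul(Add(1, Q), Add(4, Q)) (Function('p')(Q) = Mul(Add(Q, Add(-1, 5)), Add(Q, 1)) = Mul(Add(Q, 4), Add(1, Q)) = Mul(Add(4, Q), Add(1, Q)) = Mul(Add(1, Q), Add(4, Q)))
Add(Mul(Mul(Function('h')(-1, -3), 6), Function('p')(4)), -8) = Add(Mul(Mul(-3, 6), Add(4, Pow(4, 2), Mul(5, 4))), -8) = Add(Mul(-18, Add(4, 16, 20)), -8) = Add(Mul(-18, 40), -8) = Add(-720, -8) = -728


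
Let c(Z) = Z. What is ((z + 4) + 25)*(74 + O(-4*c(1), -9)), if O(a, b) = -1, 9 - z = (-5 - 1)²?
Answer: 146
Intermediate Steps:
z = -27 (z = 9 - (-5 - 1)² = 9 - 1*(-6)² = 9 - 1*36 = 9 - 36 = -27)
((z + 4) + 25)*(74 + O(-4*c(1), -9)) = ((-27 + 4) + 25)*(74 - 1) = (-23 + 25)*73 = 2*73 = 146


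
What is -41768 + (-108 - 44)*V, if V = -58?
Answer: -32952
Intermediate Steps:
-41768 + (-108 - 44)*V = -41768 + (-108 - 44)*(-58) = -41768 - 152*(-58) = -41768 + 8816 = -32952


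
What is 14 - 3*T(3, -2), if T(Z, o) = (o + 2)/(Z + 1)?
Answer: 14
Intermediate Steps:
T(Z, o) = (2 + o)/(1 + Z)
14 - 3*T(3, -2) = 14 - 3*(2 - 2)/(1 + 3) = 14 - 3*0/4 = 14 - 3*0 = 14 + 0 = 14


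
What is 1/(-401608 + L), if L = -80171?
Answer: -1/481779 ≈ -2.0756e-6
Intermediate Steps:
1/(-401608 + L) = 1/(-401608 - 80171) = 1/(-481779) = -1/481779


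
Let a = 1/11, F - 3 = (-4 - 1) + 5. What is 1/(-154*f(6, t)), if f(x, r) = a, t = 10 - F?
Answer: -1/14 ≈ -0.071429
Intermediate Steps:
F = 3 (F = 3 + ((-4 - 1) + 5) = 3 + (-5 + 5) = 3 + 0 = 3)
t = 7 (t = 10 - 1*3 = 10 - 3 = 7)
a = 1/11 ≈ 0.090909
f(x, r) = 1/11
1/(-154*f(6, t)) = 1/(-154*1/11) = 1/(-14) = -1/14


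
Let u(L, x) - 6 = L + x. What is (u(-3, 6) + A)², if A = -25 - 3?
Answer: 361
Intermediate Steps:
u(L, x) = 6 + L + x (u(L, x) = 6 + (L + x) = 6 + L + x)
A = -28
(u(-3, 6) + A)² = ((6 - 3 + 6) - 28)² = (9 - 28)² = (-19)² = 361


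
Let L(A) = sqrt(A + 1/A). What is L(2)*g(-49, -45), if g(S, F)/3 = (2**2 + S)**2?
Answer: 6075*sqrt(10)/2 ≈ 9605.4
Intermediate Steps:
L(A) = sqrt(A + 1/A)
g(S, F) = 3*(4 + S)**2 (g(S, F) = 3*(2**2 + S)**2 = 3*(4 + S)**2)
L(2)*g(-49, -45) = sqrt(2 + 1/2)*(3*(4 - 49)**2) = sqrt(2 + 1/2)*(3*(-45)**2) = sqrt(5/2)*(3*2025) = (sqrt(10)/2)*6075 = 6075*sqrt(10)/2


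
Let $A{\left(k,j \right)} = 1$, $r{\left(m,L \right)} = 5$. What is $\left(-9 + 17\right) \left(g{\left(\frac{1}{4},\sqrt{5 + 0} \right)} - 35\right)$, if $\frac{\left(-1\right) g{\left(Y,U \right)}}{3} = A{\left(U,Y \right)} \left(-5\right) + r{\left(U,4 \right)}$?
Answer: $-280$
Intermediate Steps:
$g{\left(Y,U \right)} = 0$ ($g{\left(Y,U \right)} = - 3 \left(1 \left(-5\right) + 5\right) = - 3 \left(-5 + 5\right) = \left(-3\right) 0 = 0$)
$\left(-9 + 17\right) \left(g{\left(\frac{1}{4},\sqrt{5 + 0} \right)} - 35\right) = \left(-9 + 17\right) \left(0 - 35\right) = 8 \left(-35\right) = -280$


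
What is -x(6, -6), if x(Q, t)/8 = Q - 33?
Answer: 216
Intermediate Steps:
x(Q, t) = -264 + 8*Q (x(Q, t) = 8*(Q - 33) = 8*(-33 + Q) = -264 + 8*Q)
-x(6, -6) = -(-264 + 8*6) = -(-264 + 48) = -1*(-216) = 216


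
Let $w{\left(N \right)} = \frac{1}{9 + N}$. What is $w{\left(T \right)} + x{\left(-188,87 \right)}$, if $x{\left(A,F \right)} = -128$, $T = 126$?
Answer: $- \frac{17279}{135} \approx -127.99$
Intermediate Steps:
$w{\left(T \right)} + x{\left(-188,87 \right)} = \frac{1}{9 + 126} - 128 = \frac{1}{135} - 128 = - \frac{17279}{135}$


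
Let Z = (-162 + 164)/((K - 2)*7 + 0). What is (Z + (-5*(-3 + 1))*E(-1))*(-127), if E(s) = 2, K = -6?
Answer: -70993/28 ≈ -2535.5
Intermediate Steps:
Z = -1/28 (Z = (-162 + 164)/((-6 - 2)*7 + 0) = 2/(-8*7 + 0) = 2/(-56 + 0) = 2/(-56) = 2*(-1/56) = -1/28 ≈ -0.035714)
(Z + (-5*(-3 + 1))*E(-1))*(-127) = (-1/28 - 5*(-3 + 1)*2)*(-127) = (-1/28 - 5*(-2)*2)*(-127) = (-1/28 + 10*2)*(-127) = (-1/28 + 20)*(-127) = (559/28)*(-127) = -70993/28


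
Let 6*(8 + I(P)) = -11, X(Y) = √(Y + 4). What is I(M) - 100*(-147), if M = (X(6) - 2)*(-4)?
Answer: 88141/6 ≈ 14690.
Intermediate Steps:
X(Y) = √(4 + Y)
M = 8 - 4*√10 (M = (√(4 + 6) - 2)*(-4) = (√10 - 2)*(-4) = (-2 + √10)*(-4) = 8 - 4*√10 ≈ -4.6491)
I(P) = -59/6 (I(P) = -8 + (⅙)*(-11) = -8 - 11/6 = -59/6)
I(M) - 100*(-147) = -59/6 - 100*(-147) = -59/6 + 14700 = 88141/6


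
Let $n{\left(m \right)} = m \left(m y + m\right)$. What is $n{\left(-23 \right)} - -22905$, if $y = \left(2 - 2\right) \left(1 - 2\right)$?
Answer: $23434$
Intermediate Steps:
$y = 0$ ($y = 0 \left(-1\right) = 0$)
$n{\left(m \right)} = m^{2}$ ($n{\left(m \right)} = m \left(m 0 + m\right) = m \left(0 + m\right) = m m = m^{2}$)
$n{\left(-23 \right)} - -22905 = \left(-23\right)^{2} - -22905 = 529 + 22905 = 23434$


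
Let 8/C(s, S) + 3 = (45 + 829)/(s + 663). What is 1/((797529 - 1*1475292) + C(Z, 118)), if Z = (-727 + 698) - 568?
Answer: -169/114541815 ≈ -1.4754e-6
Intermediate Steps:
Z = -597 (Z = -29 - 568 = -597)
C(s, S) = 8/(-3 + 874/(663 + s)) (C(s, S) = 8/(-3 + (45 + 829)/(s + 663)) = 8/(-3 + 874/(663 + s)))
1/((797529 - 1*1475292) + C(Z, 118)) = 1/((797529 - 1*1475292) + 8*(-663 - 1*(-597))/(1115 + 3*(-597))) = 1/((797529 - 1475292) + 8*(-663 + 597)/(1115 - 1791)) = 1/(-677763 + 8*(-66)/(-676)) = 1/(-677763 + 8*(-1/676)*(-66)) = 1/(-677763 + 132/169) = 1/(-114541815/169) = -169/114541815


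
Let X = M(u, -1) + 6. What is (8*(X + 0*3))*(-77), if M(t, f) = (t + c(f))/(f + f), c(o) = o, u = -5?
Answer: -5544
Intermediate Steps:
M(t, f) = (f + t)/(2*f) (M(t, f) = (t + f)/(f + f) = (f + t)/((2*f)) = (f + t)*(1/(2*f)) = (f + t)/(2*f))
X = 9 (X = (½)*(-1 - 5)/(-1) + 6 = (½)*(-1)*(-6) + 6 = 3 + 6 = 9)
(8*(X + 0*3))*(-77) = (8*(9 + 0*3))*(-77) = (8*(9 + 0))*(-77) = (8*9)*(-77) = 72*(-77) = -5544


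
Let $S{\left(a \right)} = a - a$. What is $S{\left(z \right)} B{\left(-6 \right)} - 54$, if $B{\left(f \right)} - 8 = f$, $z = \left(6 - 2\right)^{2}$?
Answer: $-54$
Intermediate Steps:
$z = 16$ ($z = 4^{2} = 16$)
$S{\left(a \right)} = 0$
$B{\left(f \right)} = 8 + f$
$S{\left(z \right)} B{\left(-6 \right)} - 54 = 0 \left(8 - 6\right) - 54 = 0 \cdot 2 - 54 = 0 - 54 = -54$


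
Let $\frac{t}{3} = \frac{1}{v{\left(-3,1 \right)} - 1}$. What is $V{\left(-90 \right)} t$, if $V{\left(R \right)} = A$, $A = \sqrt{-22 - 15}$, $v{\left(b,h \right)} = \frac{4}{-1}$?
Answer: $- \frac{3 i \sqrt{37}}{5} \approx - 3.6497 i$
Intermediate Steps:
$v{\left(b,h \right)} = -4$ ($v{\left(b,h \right)} = 4 \left(-1\right) = -4$)
$A = i \sqrt{37}$ ($A = \sqrt{-37} = i \sqrt{37} \approx 6.0828 i$)
$V{\left(R \right)} = i \sqrt{37}$
$t = - \frac{3}{5}$ ($t = \frac{3}{-4 - 1} = \frac{3}{-5} = 3 \left(- \frac{1}{5}\right) = - \frac{3}{5} \approx -0.6$)
$V{\left(-90 \right)} t = i \sqrt{37} \left(- \frac{3}{5}\right) = - \frac{3 i \sqrt{37}}{5}$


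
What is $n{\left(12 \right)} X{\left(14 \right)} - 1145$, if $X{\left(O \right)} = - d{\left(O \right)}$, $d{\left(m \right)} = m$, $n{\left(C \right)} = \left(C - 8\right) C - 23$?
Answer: $-1495$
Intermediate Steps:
$n{\left(C \right)} = -23 + C \left(-8 + C\right)$ ($n{\left(C \right)} = \left(-8 + C\right) C - 23 = C \left(-8 + C\right) - 23 = -23 + C \left(-8 + C\right)$)
$X{\left(O \right)} = - O$
$n{\left(12 \right)} X{\left(14 \right)} - 1145 = \left(-23 + 12^{2} - 96\right) \left(\left(-1\right) 14\right) - 1145 = \left(-23 + 144 - 96\right) \left(-14\right) - 1145 = 25 \left(-14\right) - 1145 = -350 - 1145 = -1495$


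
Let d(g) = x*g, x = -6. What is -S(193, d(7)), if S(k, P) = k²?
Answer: -37249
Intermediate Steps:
d(g) = -6*g
-S(193, d(7)) = -1*193² = -1*37249 = -37249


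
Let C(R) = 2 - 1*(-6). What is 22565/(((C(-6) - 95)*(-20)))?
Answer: 4513/348 ≈ 12.968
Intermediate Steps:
C(R) = 8 (C(R) = 2 + 6 = 8)
22565/(((C(-6) - 95)*(-20))) = 22565/(((8 - 95)*(-20))) = 22565/((-87*(-20))) = 22565/1740 = 22565*(1/1740) = 4513/348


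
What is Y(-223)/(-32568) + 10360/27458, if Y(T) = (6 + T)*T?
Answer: -495657799/447126072 ≈ -1.1085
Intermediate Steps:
Y(T) = T*(6 + T)
Y(-223)/(-32568) + 10360/27458 = -223*(6 - 223)/(-32568) + 10360/27458 = -223*(-217)*(-1/32568) + 10360*(1/27458) = 48391*(-1/32568) + 5180/13729 = -48391/32568 + 5180/13729 = -495657799/447126072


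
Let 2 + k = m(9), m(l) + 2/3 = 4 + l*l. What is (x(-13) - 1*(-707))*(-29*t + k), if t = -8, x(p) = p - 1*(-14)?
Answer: 222548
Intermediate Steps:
x(p) = 14 + p (x(p) = p + 14 = 14 + p)
m(l) = 10/3 + l² (m(l) = -⅔ + (4 + l*l) = -⅔ + (4 + l²) = 10/3 + l²)
k = 247/3 (k = -2 + (10/3 + 9²) = -2 + (10/3 + 81) = -2 + 253/3 = 247/3 ≈ 82.333)
(x(-13) - 1*(-707))*(-29*t + k) = ((14 - 13) - 1*(-707))*(-29*(-8) + 247/3) = (1 + 707)*(232 + 247/3) = 708*(943/3) = 222548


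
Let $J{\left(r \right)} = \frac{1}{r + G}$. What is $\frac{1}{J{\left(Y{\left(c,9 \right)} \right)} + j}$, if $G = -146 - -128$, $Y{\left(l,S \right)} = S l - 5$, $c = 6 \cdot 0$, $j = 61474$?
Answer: $\frac{23}{1413901} \approx 1.6267 \cdot 10^{-5}$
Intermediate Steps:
$c = 0$
$Y{\left(l,S \right)} = -5 + S l$
$G = -18$ ($G = -146 + 128 = -18$)
$J{\left(r \right)} = \frac{1}{-18 + r}$ ($J{\left(r \right)} = \frac{1}{r - 18} = \frac{1}{-18 + r}$)
$\frac{1}{J{\left(Y{\left(c,9 \right)} \right)} + j} = \frac{1}{\frac{1}{-18 + \left(-5 + 9 \cdot 0\right)} + 61474} = \frac{1}{\frac{1}{-18 + \left(-5 + 0\right)} + 61474} = \frac{1}{\frac{1}{-18 - 5} + 61474} = \frac{1}{\frac{1}{-23} + 61474} = \frac{1}{- \frac{1}{23} + 61474} = \frac{1}{\frac{1413901}{23}} = \frac{23}{1413901}$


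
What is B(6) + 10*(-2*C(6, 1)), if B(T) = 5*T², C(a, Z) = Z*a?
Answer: 60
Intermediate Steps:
B(6) + 10*(-2*C(6, 1)) = 5*6² + 10*(-2*6) = 5*36 + 10*(-2*6) = 180 + 10*(-12) = 180 - 120 = 60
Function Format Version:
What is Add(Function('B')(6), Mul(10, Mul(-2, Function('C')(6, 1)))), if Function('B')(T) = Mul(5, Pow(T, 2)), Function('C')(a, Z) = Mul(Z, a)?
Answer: 60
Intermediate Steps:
Add(Function('B')(6), Mul(10, Mul(-2, Function('C')(6, 1)))) = Add(Mul(5, Pow(6, 2)), Mul(10, Mul(-2, Mul(1, 6)))) = Add(Mul(5, 36), Mul(10, Mul(-2, 6))) = Add(180, Mul(10, -12)) = Add(180, -120) = 60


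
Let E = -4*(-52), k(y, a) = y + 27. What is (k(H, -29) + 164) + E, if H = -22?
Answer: 377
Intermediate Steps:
k(y, a) = 27 + y
E = 208
(k(H, -29) + 164) + E = ((27 - 22) + 164) + 208 = (5 + 164) + 208 = 169 + 208 = 377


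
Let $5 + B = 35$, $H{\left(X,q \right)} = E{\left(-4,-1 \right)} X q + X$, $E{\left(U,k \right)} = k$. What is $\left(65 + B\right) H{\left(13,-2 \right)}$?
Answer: $3705$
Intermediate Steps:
$H{\left(X,q \right)} = X - X q$ ($H{\left(X,q \right)} = - X q + X = X - X q$)
$B = 30$ ($B = -5 + 35 = 30$)
$\left(65 + B\right) H{\left(13,-2 \right)} = \left(65 + 30\right) 13 \left(1 - -2\right) = 95 \cdot 13 \left(1 + 2\right) = 95 \cdot 13 \cdot 3 = 95 \cdot 39 = 3705$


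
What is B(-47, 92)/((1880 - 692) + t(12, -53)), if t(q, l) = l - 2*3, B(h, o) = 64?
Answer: 64/1129 ≈ 0.056687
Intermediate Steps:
t(q, l) = -6 + l (t(q, l) = l - 6 = -6 + l)
B(-47, 92)/((1880 - 692) + t(12, -53)) = 64/((1880 - 692) + (-6 - 53)) = 64/(1188 - 59) = 64/1129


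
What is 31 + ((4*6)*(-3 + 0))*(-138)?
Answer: 9967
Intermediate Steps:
31 + ((4*6)*(-3 + 0))*(-138) = 31 + (24*(-3))*(-138) = 31 - 72*(-138) = 31 + 9936 = 9967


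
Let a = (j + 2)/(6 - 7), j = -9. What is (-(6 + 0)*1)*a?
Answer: -42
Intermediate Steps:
a = 7 (a = (-9 + 2)/(6 - 7) = -7/(-1) = -7*(-1) = 7)
(-(6 + 0)*1)*a = (-(6 + 0)*1)*7 = (-1*6*1)*7 = -6*1*7 = -6*7 = -42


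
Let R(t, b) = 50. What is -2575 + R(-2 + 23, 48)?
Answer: -2525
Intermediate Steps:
-2575 + R(-2 + 23, 48) = -2575 + 50 = -2525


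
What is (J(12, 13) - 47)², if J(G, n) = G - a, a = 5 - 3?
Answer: 1369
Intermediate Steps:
a = 2
J(G, n) = -2 + G (J(G, n) = G - 1*2 = G - 2 = -2 + G)
(J(12, 13) - 47)² = ((-2 + 12) - 47)² = (10 - 47)² = (-37)² = 1369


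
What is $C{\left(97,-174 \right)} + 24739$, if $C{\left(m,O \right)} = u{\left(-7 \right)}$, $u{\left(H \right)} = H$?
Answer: $24732$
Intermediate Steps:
$C{\left(m,O \right)} = -7$
$C{\left(97,-174 \right)} + 24739 = -7 + 24739 = 24732$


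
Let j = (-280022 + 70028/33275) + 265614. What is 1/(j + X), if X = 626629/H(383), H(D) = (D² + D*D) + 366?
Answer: -888575600/12798831664363 ≈ -6.9426e-5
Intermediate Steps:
H(D) = 366 + 2*D² (H(D) = (D² + D²) + 366 = 2*D² + 366 = 366 + 2*D²)
X = 626629/293744 (X = 626629/(366 + 2*383²) = 626629/(366 + 2*146689) = 626629/(366 + 293378) = 626629/293744 ≈ 2.1332)
j = -479356172/33275 (j = (-280022 + 70028*(1/33275)) + 265614 = (-280022 + 70028/33275) + 265614 = -9317662022/33275 + 265614 = -479356172/33275 ≈ -14406.)
1/(j + X) = 1/(-479356172/33275 + 626629/293744) = 1/(-12798831664363/888575600) = -888575600/12798831664363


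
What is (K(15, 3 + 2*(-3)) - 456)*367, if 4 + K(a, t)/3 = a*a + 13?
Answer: 90282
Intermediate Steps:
K(a, t) = 27 + 3*a² (K(a, t) = -12 + 3*(a*a + 13) = -12 + 3*(a² + 13) = -12 + 3*(13 + a²) = -12 + (39 + 3*a²) = 27 + 3*a²)
(K(15, 3 + 2*(-3)) - 456)*367 = ((27 + 3*15²) - 456)*367 = ((27 + 3*225) - 456)*367 = ((27 + 675) - 456)*367 = (702 - 456)*367 = 246*367 = 90282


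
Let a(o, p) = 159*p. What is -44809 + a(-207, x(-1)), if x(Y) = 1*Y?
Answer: -44968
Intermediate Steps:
x(Y) = Y
-44809 + a(-207, x(-1)) = -44809 + 159*(-1) = -44809 - 159 = -44968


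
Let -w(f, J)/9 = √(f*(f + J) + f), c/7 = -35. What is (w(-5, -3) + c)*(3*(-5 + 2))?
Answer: 2205 + 81*√35 ≈ 2684.2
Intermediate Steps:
c = -245 (c = 7*(-35) = -245)
w(f, J) = -9*√(f + f*(J + f)) (w(f, J) = -9*√(f*(f + J) + f) = -9*√(f*(J + f) + f) = -9*√(f + f*(J + f)))
(w(-5, -3) + c)*(3*(-5 + 2)) = (-9*√35 - 245)*(3*(-5 + 2)) = (-9*√35 - 245)*(3*(-3)) = (-9*√35 - 245)*(-9) = (-245 - 9*√35)*(-9) = 2205 + 81*√35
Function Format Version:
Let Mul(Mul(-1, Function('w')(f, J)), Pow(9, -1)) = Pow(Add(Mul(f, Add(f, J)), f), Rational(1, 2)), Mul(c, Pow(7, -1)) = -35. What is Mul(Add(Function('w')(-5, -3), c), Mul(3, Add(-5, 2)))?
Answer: Add(2205, Mul(81, Pow(35, Rational(1, 2)))) ≈ 2684.2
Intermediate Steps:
c = -245 (c = Mul(7, -35) = -245)
Function('w')(f, J) = Mul(-9, Pow(Add(f, Mul(f, Add(J, f))), Rational(1, 2))) (Function('w')(f, J) = Mul(-9, Pow(Add(Mul(f, Add(f, J)), f), Rational(1, 2))) = Mul(-9, Pow(Add(Mul(f, Add(J, f)), f), Rational(1, 2))) = Mul(-9, Pow(Add(f, Mul(f, Add(J, f))), Rational(1, 2))))
Mul(Add(Function('w')(-5, -3), c), Mul(3, Add(-5, 2))) = Mul(Add(Mul(-9, Pow(Mul(-5, Add(1, -3, -5)), Rational(1, 2))), -245), Mul(3, Add(-5, 2))) = Mul(Add(Mul(-9, Pow(Mul(-5, -7), Rational(1, 2))), -245), Mul(3, -3)) = Mul(Add(Mul(-9, Pow(35, Rational(1, 2))), -245), -9) = Mul(Add(-245, Mul(-9, Pow(35, Rational(1, 2)))), -9) = Add(2205, Mul(81, Pow(35, Rational(1, 2))))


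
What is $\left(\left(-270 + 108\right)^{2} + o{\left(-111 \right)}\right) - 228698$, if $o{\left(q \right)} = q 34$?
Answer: $-206228$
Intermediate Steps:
$o{\left(q \right)} = 34 q$
$\left(\left(-270 + 108\right)^{2} + o{\left(-111 \right)}\right) - 228698 = \left(\left(-270 + 108\right)^{2} + 34 \left(-111\right)\right) - 228698 = \left(\left(-162\right)^{2} - 3774\right) - 228698 = \left(26244 - 3774\right) - 228698 = 22470 - 228698 = -206228$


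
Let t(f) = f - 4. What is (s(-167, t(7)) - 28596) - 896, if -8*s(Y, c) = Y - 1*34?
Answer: -235735/8 ≈ -29467.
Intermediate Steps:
t(f) = -4 + f
s(Y, c) = 17/4 - Y/8 (s(Y, c) = -(Y - 1*34)/8 = -(Y - 34)/8 = -(-34 + Y)/8 = 17/4 - Y/8)
(s(-167, t(7)) - 28596) - 896 = ((17/4 - ⅛*(-167)) - 28596) - 896 = ((17/4 + 167/8) - 28596) - 896 = (201/8 - 28596) - 896 = -228567/8 - 896 = -235735/8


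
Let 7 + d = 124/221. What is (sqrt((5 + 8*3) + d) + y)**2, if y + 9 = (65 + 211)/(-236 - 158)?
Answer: 1000576215/8576789 - 882*sqrt(122434)/3349 ≈ 24.509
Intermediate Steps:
d = -1423/221 (d = -7 + 124/221 = -1423/221 ≈ -6.4389)
y = -1911/197 (y = -9 + (65 + 211)/(-236 - 158) = -9 + 276/(-394) = -9 + 276*(-1/394) = -9 - 138/197 = -1911/197 ≈ -9.7005)
(sqrt((5 + 8*3) + d) + y)**2 = (sqrt((5 + 8*3) - 1423/221) - 1911/197)**2 = (sqrt((5 + 24) - 1423/221) - 1911/197)**2 = (sqrt(29 - 1423/221) - 1911/197)**2 = (sqrt(4986/221) - 1911/197)**2 = (3*sqrt(122434)/221 - 1911/197)**2 = (-1911/197 + 3*sqrt(122434)/221)**2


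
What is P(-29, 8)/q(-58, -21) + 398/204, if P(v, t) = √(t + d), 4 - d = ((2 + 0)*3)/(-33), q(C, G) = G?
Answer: 199/102 - √1474/231 ≈ 1.7848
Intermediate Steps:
d = 46/11 (d = 4 - (2 + 0)*3/(-33) = 4 - 2*3*(-1)/33 = 4 - 6*(-1)/33 = 4 - 1*(-2/11) = 4 + 2/11 = 46/11 ≈ 4.1818)
P(v, t) = √(46/11 + t) (P(v, t) = √(t + 46/11) = √(46/11 + t))
P(-29, 8)/q(-58, -21) + 398/204 = (√(506 + 121*8)/11)/(-21) + 398/204 = (√(506 + 968)/11)*(-1/21) + 398*(1/204) = (√1474/11)*(-1/21) + 199/102 = -√1474/231 + 199/102 = 199/102 - √1474/231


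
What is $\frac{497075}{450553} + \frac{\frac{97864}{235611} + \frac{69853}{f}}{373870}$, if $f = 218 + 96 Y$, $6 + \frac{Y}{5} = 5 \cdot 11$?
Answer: $\frac{207881460110948722039}{188423986293593246196} \approx 1.1033$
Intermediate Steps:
$Y = 245$ ($Y = -30 + 5 \cdot 5 \cdot 11 = -30 + 5 \cdot 55 = -30 + 275 = 245$)
$f = 23738$ ($f = 218 + 96 \cdot 245 = 218 + 23520 = 23738$)
$\frac{497075}{450553} + \frac{\frac{97864}{235611} + \frac{69853}{f}}{373870} = \frac{497075}{450553} + \frac{\frac{97864}{235611} + \frac{69853}{23738}}{373870} = 497075 \cdot \frac{1}{450553} + \left(97864 \cdot \frac{1}{235611} + 69853 \cdot \frac{1}{23738}\right) \frac{1}{373870} = \frac{497075}{450553} + \left(\frac{97864}{235611} + \frac{69853}{23738}\right) \frac{1}{373870} = \frac{497075}{450553} + \frac{18781230815}{5592933918} \cdot \frac{1}{373870} = \frac{497075}{450553} + \frac{3756246163}{418206040784532} = \frac{207881460110948722039}{188423986293593246196}$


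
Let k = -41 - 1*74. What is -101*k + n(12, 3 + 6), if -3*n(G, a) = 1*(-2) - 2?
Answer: 34849/3 ≈ 11616.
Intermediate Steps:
n(G, a) = 4/3 (n(G, a) = -(1*(-2) - 2)/3 = -(-2 - 2)/3 = -⅓*(-4) = 4/3)
k = -115 (k = -41 - 74 = -115)
-101*k + n(12, 3 + 6) = -101*(-115) + 4/3 = 11615 + 4/3 = 34849/3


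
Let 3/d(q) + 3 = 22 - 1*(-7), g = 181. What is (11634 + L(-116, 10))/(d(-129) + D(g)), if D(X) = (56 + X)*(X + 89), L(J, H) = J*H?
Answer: 272324/1663743 ≈ 0.16368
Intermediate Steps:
L(J, H) = H*J
d(q) = 3/26 (d(q) = 3/(-3 + (22 - 1*(-7))) = 3/(-3 + (22 + 7)) = 3/(-3 + 29) = 3/26)
D(X) = (56 + X)*(89 + X)
(11634 + L(-116, 10))/(d(-129) + D(g)) = (11634 + 10*(-116))/(3/26 + (4984 + 181² + 145*181)) = (11634 - 1160)/(3/26 + (4984 + 32761 + 26245)) = 10474/(3/26 + 63990) = 10474/(1663743/26) = 10474*(26/1663743) = 272324/1663743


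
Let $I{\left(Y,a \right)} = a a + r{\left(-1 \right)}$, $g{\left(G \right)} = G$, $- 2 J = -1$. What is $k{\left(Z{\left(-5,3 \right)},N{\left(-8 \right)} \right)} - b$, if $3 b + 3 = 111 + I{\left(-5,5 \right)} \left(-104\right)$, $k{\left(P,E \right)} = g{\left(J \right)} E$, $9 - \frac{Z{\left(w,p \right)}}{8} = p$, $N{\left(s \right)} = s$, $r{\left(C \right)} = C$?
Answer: $792$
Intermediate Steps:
$J = \frac{1}{2}$ ($J = \left(- \frac{1}{2}\right) \left(-1\right) = \frac{1}{2} \approx 0.5$)
$Z{\left(w,p \right)} = 72 - 8 p$
$I{\left(Y,a \right)} = -1 + a^{2}$ ($I{\left(Y,a \right)} = a a - 1 = a^{2} - 1 = -1 + a^{2}$)
$k{\left(P,E \right)} = \frac{E}{2}$
$b = -796$ ($b = -1 + \frac{111 + \left(-1 + 5^{2}\right) \left(-104\right)}{3} = -1 + \frac{111 + \left(-1 + 25\right) \left(-104\right)}{3} = -1 + \frac{111 + 24 \left(-104\right)}{3} = -1 + \frac{111 - 2496}{3} = -1 + \frac{1}{3} \left(-2385\right) = -1 - 795 = -796$)
$k{\left(Z{\left(-5,3 \right)},N{\left(-8 \right)} \right)} - b = \frac{1}{2} \left(-8\right) - -796 = -4 + 796 = 792$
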